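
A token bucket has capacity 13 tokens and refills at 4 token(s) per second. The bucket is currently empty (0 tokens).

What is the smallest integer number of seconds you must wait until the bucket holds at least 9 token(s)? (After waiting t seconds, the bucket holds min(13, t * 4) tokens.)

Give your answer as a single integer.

Answer: 3

Derivation:
Need t * 4 >= 9, so t >= 9/4.
Smallest integer t = ceil(9/4) = 3.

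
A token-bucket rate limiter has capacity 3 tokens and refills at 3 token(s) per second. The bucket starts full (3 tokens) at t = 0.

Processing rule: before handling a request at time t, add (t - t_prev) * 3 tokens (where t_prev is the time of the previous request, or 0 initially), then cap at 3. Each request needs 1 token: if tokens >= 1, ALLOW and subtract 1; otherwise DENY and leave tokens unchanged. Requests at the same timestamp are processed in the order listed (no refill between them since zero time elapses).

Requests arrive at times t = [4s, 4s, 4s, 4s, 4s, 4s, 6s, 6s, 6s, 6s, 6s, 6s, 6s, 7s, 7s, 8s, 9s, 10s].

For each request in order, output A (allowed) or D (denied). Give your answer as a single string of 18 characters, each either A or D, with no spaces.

Simulating step by step:
  req#1 t=4s: ALLOW
  req#2 t=4s: ALLOW
  req#3 t=4s: ALLOW
  req#4 t=4s: DENY
  req#5 t=4s: DENY
  req#6 t=4s: DENY
  req#7 t=6s: ALLOW
  req#8 t=6s: ALLOW
  req#9 t=6s: ALLOW
  req#10 t=6s: DENY
  req#11 t=6s: DENY
  req#12 t=6s: DENY
  req#13 t=6s: DENY
  req#14 t=7s: ALLOW
  req#15 t=7s: ALLOW
  req#16 t=8s: ALLOW
  req#17 t=9s: ALLOW
  req#18 t=10s: ALLOW

Answer: AAADDDAAADDDDAAAAA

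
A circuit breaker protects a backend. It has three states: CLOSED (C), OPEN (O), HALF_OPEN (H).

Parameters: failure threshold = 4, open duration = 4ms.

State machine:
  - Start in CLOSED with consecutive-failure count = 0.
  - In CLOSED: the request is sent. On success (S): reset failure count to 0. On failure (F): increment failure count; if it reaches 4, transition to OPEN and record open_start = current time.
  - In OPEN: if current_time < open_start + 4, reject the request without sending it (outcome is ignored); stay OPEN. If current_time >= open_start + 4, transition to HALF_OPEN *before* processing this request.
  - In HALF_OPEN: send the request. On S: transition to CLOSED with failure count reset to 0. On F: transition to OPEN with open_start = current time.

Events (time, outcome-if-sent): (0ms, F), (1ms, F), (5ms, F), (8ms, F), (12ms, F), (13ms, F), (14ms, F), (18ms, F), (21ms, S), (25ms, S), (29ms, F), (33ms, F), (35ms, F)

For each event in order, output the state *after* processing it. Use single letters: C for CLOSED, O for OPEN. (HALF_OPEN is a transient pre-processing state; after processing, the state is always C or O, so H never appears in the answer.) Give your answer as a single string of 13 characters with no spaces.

Answer: CCCOOOOOOCCCC

Derivation:
State after each event:
  event#1 t=0ms outcome=F: state=CLOSED
  event#2 t=1ms outcome=F: state=CLOSED
  event#3 t=5ms outcome=F: state=CLOSED
  event#4 t=8ms outcome=F: state=OPEN
  event#5 t=12ms outcome=F: state=OPEN
  event#6 t=13ms outcome=F: state=OPEN
  event#7 t=14ms outcome=F: state=OPEN
  event#8 t=18ms outcome=F: state=OPEN
  event#9 t=21ms outcome=S: state=OPEN
  event#10 t=25ms outcome=S: state=CLOSED
  event#11 t=29ms outcome=F: state=CLOSED
  event#12 t=33ms outcome=F: state=CLOSED
  event#13 t=35ms outcome=F: state=CLOSED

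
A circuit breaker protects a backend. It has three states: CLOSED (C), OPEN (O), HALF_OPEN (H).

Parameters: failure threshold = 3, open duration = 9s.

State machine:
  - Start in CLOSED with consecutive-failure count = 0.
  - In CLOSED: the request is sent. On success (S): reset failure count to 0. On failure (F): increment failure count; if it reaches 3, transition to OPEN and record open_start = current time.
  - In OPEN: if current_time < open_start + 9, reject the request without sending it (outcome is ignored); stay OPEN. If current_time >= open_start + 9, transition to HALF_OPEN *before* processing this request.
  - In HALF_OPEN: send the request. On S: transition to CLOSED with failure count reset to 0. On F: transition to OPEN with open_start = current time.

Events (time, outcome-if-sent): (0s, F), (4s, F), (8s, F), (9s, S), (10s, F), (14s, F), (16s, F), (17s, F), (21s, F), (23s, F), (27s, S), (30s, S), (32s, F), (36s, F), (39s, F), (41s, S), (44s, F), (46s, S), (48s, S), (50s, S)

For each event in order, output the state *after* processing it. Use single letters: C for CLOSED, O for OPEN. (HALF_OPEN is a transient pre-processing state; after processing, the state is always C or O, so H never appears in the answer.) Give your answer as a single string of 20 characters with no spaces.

Answer: CCOOOOOOOOCCCCOOOOCC

Derivation:
State after each event:
  event#1 t=0s outcome=F: state=CLOSED
  event#2 t=4s outcome=F: state=CLOSED
  event#3 t=8s outcome=F: state=OPEN
  event#4 t=9s outcome=S: state=OPEN
  event#5 t=10s outcome=F: state=OPEN
  event#6 t=14s outcome=F: state=OPEN
  event#7 t=16s outcome=F: state=OPEN
  event#8 t=17s outcome=F: state=OPEN
  event#9 t=21s outcome=F: state=OPEN
  event#10 t=23s outcome=F: state=OPEN
  event#11 t=27s outcome=S: state=CLOSED
  event#12 t=30s outcome=S: state=CLOSED
  event#13 t=32s outcome=F: state=CLOSED
  event#14 t=36s outcome=F: state=CLOSED
  event#15 t=39s outcome=F: state=OPEN
  event#16 t=41s outcome=S: state=OPEN
  event#17 t=44s outcome=F: state=OPEN
  event#18 t=46s outcome=S: state=OPEN
  event#19 t=48s outcome=S: state=CLOSED
  event#20 t=50s outcome=S: state=CLOSED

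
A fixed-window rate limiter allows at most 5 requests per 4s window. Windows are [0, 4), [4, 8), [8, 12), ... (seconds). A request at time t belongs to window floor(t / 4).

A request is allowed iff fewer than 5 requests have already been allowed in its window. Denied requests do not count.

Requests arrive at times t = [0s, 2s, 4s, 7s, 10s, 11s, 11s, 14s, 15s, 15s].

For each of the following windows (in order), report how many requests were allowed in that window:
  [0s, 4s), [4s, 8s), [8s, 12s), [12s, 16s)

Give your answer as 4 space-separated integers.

Answer: 2 2 3 3

Derivation:
Processing requests:
  req#1 t=0s (window 0): ALLOW
  req#2 t=2s (window 0): ALLOW
  req#3 t=4s (window 1): ALLOW
  req#4 t=7s (window 1): ALLOW
  req#5 t=10s (window 2): ALLOW
  req#6 t=11s (window 2): ALLOW
  req#7 t=11s (window 2): ALLOW
  req#8 t=14s (window 3): ALLOW
  req#9 t=15s (window 3): ALLOW
  req#10 t=15s (window 3): ALLOW

Allowed counts by window: 2 2 3 3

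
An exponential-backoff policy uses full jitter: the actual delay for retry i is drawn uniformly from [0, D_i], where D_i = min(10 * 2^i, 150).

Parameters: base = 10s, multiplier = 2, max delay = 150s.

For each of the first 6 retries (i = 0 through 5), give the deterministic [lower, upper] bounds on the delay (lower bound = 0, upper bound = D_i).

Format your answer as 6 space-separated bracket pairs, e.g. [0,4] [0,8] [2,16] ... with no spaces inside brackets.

Computing bounds per retry:
  i=0: D_i=min(10*2^0,150)=10, bounds=[0,10]
  i=1: D_i=min(10*2^1,150)=20, bounds=[0,20]
  i=2: D_i=min(10*2^2,150)=40, bounds=[0,40]
  i=3: D_i=min(10*2^3,150)=80, bounds=[0,80]
  i=4: D_i=min(10*2^4,150)=150, bounds=[0,150]
  i=5: D_i=min(10*2^5,150)=150, bounds=[0,150]

Answer: [0,10] [0,20] [0,40] [0,80] [0,150] [0,150]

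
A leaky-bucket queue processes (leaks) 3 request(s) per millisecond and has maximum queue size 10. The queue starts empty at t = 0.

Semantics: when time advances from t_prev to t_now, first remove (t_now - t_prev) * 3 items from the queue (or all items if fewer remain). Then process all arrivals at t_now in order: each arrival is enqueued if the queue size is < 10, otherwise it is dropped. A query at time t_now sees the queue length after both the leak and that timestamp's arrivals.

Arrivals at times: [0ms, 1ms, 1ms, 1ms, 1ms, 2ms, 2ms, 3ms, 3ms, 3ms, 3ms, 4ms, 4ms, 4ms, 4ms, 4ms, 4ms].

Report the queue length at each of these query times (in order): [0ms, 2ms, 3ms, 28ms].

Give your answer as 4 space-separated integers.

Answer: 1 3 4 0

Derivation:
Queue lengths at query times:
  query t=0ms: backlog = 1
  query t=2ms: backlog = 3
  query t=3ms: backlog = 4
  query t=28ms: backlog = 0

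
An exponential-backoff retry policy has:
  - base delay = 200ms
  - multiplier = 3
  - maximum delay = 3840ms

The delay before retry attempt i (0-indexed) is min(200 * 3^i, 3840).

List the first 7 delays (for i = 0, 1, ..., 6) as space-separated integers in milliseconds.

Computing each delay:
  i=0: min(200*3^0, 3840) = 200
  i=1: min(200*3^1, 3840) = 600
  i=2: min(200*3^2, 3840) = 1800
  i=3: min(200*3^3, 3840) = 3840
  i=4: min(200*3^4, 3840) = 3840
  i=5: min(200*3^5, 3840) = 3840
  i=6: min(200*3^6, 3840) = 3840

Answer: 200 600 1800 3840 3840 3840 3840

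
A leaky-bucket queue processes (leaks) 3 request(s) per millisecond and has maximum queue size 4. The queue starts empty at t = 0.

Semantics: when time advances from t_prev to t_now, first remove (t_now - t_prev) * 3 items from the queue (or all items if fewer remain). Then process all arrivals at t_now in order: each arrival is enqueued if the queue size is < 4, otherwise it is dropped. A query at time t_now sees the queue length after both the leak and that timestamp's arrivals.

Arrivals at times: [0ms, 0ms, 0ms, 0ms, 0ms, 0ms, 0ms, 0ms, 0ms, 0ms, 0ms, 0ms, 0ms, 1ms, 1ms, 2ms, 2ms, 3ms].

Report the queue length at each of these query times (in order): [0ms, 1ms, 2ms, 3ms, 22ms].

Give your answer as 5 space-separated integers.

Answer: 4 3 2 1 0

Derivation:
Queue lengths at query times:
  query t=0ms: backlog = 4
  query t=1ms: backlog = 3
  query t=2ms: backlog = 2
  query t=3ms: backlog = 1
  query t=22ms: backlog = 0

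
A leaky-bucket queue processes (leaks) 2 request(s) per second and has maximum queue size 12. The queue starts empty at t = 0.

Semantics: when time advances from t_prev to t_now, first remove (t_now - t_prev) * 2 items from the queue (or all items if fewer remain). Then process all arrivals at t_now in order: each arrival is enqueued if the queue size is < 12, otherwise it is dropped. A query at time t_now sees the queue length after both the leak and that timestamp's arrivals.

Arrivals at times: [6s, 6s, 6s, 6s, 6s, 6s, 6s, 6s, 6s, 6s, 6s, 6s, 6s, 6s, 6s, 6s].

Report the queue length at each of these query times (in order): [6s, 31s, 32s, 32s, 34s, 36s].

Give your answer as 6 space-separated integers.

Queue lengths at query times:
  query t=6s: backlog = 12
  query t=31s: backlog = 0
  query t=32s: backlog = 0
  query t=32s: backlog = 0
  query t=34s: backlog = 0
  query t=36s: backlog = 0

Answer: 12 0 0 0 0 0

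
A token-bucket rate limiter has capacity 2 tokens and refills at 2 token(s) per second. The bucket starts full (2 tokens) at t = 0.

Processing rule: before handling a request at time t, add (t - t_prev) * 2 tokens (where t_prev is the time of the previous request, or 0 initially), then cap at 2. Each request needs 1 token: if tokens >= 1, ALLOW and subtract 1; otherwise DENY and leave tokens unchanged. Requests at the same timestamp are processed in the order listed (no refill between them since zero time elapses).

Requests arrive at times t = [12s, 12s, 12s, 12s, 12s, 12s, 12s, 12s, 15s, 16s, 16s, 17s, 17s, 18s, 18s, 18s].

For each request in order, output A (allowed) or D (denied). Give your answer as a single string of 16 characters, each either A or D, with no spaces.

Answer: AADDDDDDAAAAAAAD

Derivation:
Simulating step by step:
  req#1 t=12s: ALLOW
  req#2 t=12s: ALLOW
  req#3 t=12s: DENY
  req#4 t=12s: DENY
  req#5 t=12s: DENY
  req#6 t=12s: DENY
  req#7 t=12s: DENY
  req#8 t=12s: DENY
  req#9 t=15s: ALLOW
  req#10 t=16s: ALLOW
  req#11 t=16s: ALLOW
  req#12 t=17s: ALLOW
  req#13 t=17s: ALLOW
  req#14 t=18s: ALLOW
  req#15 t=18s: ALLOW
  req#16 t=18s: DENY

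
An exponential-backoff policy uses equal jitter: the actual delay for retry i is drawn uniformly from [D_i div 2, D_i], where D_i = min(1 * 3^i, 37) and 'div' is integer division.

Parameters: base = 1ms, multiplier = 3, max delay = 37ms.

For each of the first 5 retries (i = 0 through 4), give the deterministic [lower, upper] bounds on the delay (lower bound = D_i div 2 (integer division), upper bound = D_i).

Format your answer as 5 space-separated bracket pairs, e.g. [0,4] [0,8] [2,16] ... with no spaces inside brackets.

Computing bounds per retry:
  i=0: D_i=min(1*3^0,37)=1, bounds=[0,1]
  i=1: D_i=min(1*3^1,37)=3, bounds=[1,3]
  i=2: D_i=min(1*3^2,37)=9, bounds=[4,9]
  i=3: D_i=min(1*3^3,37)=27, bounds=[13,27]
  i=4: D_i=min(1*3^4,37)=37, bounds=[18,37]

Answer: [0,1] [1,3] [4,9] [13,27] [18,37]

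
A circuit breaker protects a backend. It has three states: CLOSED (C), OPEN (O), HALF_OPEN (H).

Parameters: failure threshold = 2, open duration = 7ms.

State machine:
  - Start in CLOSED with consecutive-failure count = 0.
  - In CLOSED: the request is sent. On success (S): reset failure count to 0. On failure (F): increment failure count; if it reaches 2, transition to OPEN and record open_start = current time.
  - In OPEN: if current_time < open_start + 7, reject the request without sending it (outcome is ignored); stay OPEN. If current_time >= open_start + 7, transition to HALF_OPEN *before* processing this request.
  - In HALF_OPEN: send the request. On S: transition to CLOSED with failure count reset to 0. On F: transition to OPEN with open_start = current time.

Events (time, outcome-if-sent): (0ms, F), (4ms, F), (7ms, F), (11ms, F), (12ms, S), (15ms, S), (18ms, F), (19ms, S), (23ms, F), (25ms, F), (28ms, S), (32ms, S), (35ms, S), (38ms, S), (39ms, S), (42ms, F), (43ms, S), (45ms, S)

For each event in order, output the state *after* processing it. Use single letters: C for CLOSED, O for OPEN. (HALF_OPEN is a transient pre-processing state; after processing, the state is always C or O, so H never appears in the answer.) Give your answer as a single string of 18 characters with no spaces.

State after each event:
  event#1 t=0ms outcome=F: state=CLOSED
  event#2 t=4ms outcome=F: state=OPEN
  event#3 t=7ms outcome=F: state=OPEN
  event#4 t=11ms outcome=F: state=OPEN
  event#5 t=12ms outcome=S: state=OPEN
  event#6 t=15ms outcome=S: state=OPEN
  event#7 t=18ms outcome=F: state=OPEN
  event#8 t=19ms outcome=S: state=OPEN
  event#9 t=23ms outcome=F: state=OPEN
  event#10 t=25ms outcome=F: state=OPEN
  event#11 t=28ms outcome=S: state=OPEN
  event#12 t=32ms outcome=S: state=CLOSED
  event#13 t=35ms outcome=S: state=CLOSED
  event#14 t=38ms outcome=S: state=CLOSED
  event#15 t=39ms outcome=S: state=CLOSED
  event#16 t=42ms outcome=F: state=CLOSED
  event#17 t=43ms outcome=S: state=CLOSED
  event#18 t=45ms outcome=S: state=CLOSED

Answer: COOOOOOOOOOCCCCCCC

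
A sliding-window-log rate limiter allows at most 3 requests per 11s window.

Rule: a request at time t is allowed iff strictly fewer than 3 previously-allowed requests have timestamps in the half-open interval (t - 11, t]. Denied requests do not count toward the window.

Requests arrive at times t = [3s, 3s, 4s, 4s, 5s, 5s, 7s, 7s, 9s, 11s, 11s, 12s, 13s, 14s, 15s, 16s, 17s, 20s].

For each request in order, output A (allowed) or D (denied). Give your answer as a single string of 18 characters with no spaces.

Tracking allowed requests in the window:
  req#1 t=3s: ALLOW
  req#2 t=3s: ALLOW
  req#3 t=4s: ALLOW
  req#4 t=4s: DENY
  req#5 t=5s: DENY
  req#6 t=5s: DENY
  req#7 t=7s: DENY
  req#8 t=7s: DENY
  req#9 t=9s: DENY
  req#10 t=11s: DENY
  req#11 t=11s: DENY
  req#12 t=12s: DENY
  req#13 t=13s: DENY
  req#14 t=14s: ALLOW
  req#15 t=15s: ALLOW
  req#16 t=16s: ALLOW
  req#17 t=17s: DENY
  req#18 t=20s: DENY

Answer: AAADDDDDDDDDDAAADD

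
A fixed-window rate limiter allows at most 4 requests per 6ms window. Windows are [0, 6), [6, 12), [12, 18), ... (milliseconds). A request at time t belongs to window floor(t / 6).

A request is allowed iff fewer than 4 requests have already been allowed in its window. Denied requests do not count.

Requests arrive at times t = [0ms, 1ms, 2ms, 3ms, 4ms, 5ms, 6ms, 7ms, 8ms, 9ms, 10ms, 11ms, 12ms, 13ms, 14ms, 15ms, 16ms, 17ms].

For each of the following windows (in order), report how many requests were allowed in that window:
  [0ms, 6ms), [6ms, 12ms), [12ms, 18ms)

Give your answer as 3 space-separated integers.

Answer: 4 4 4

Derivation:
Processing requests:
  req#1 t=0ms (window 0): ALLOW
  req#2 t=1ms (window 0): ALLOW
  req#3 t=2ms (window 0): ALLOW
  req#4 t=3ms (window 0): ALLOW
  req#5 t=4ms (window 0): DENY
  req#6 t=5ms (window 0): DENY
  req#7 t=6ms (window 1): ALLOW
  req#8 t=7ms (window 1): ALLOW
  req#9 t=8ms (window 1): ALLOW
  req#10 t=9ms (window 1): ALLOW
  req#11 t=10ms (window 1): DENY
  req#12 t=11ms (window 1): DENY
  req#13 t=12ms (window 2): ALLOW
  req#14 t=13ms (window 2): ALLOW
  req#15 t=14ms (window 2): ALLOW
  req#16 t=15ms (window 2): ALLOW
  req#17 t=16ms (window 2): DENY
  req#18 t=17ms (window 2): DENY

Allowed counts by window: 4 4 4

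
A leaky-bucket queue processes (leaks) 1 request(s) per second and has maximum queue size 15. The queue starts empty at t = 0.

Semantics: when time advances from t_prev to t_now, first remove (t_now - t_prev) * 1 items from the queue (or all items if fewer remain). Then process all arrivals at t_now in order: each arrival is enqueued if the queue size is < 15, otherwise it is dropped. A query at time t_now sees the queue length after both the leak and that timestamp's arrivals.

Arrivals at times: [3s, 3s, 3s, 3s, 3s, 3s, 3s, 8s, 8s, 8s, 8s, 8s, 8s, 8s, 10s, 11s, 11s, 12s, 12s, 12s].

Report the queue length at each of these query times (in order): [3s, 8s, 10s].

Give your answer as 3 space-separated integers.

Answer: 7 9 8

Derivation:
Queue lengths at query times:
  query t=3s: backlog = 7
  query t=8s: backlog = 9
  query t=10s: backlog = 8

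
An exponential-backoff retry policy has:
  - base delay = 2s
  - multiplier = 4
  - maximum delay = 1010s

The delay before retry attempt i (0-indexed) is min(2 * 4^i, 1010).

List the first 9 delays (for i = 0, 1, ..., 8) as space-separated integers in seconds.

Computing each delay:
  i=0: min(2*4^0, 1010) = 2
  i=1: min(2*4^1, 1010) = 8
  i=2: min(2*4^2, 1010) = 32
  i=3: min(2*4^3, 1010) = 128
  i=4: min(2*4^4, 1010) = 512
  i=5: min(2*4^5, 1010) = 1010
  i=6: min(2*4^6, 1010) = 1010
  i=7: min(2*4^7, 1010) = 1010
  i=8: min(2*4^8, 1010) = 1010

Answer: 2 8 32 128 512 1010 1010 1010 1010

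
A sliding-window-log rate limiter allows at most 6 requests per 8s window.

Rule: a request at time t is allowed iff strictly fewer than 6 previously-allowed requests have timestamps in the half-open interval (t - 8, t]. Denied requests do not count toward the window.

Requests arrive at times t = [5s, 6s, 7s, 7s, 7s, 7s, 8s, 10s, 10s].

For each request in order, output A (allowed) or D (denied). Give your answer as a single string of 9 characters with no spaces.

Answer: AAAAAADDD

Derivation:
Tracking allowed requests in the window:
  req#1 t=5s: ALLOW
  req#2 t=6s: ALLOW
  req#3 t=7s: ALLOW
  req#4 t=7s: ALLOW
  req#5 t=7s: ALLOW
  req#6 t=7s: ALLOW
  req#7 t=8s: DENY
  req#8 t=10s: DENY
  req#9 t=10s: DENY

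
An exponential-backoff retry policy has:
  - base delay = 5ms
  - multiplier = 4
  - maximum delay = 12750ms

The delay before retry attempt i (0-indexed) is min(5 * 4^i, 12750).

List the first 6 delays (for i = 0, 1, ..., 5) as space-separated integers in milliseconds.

Computing each delay:
  i=0: min(5*4^0, 12750) = 5
  i=1: min(5*4^1, 12750) = 20
  i=2: min(5*4^2, 12750) = 80
  i=3: min(5*4^3, 12750) = 320
  i=4: min(5*4^4, 12750) = 1280
  i=5: min(5*4^5, 12750) = 5120

Answer: 5 20 80 320 1280 5120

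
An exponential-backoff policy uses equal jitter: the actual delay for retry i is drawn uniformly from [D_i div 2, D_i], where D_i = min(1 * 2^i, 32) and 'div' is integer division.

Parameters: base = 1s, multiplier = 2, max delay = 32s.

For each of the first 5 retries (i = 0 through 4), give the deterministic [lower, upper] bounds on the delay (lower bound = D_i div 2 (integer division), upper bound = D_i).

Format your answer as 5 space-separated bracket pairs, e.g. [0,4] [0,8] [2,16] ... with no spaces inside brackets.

Computing bounds per retry:
  i=0: D_i=min(1*2^0,32)=1, bounds=[0,1]
  i=1: D_i=min(1*2^1,32)=2, bounds=[1,2]
  i=2: D_i=min(1*2^2,32)=4, bounds=[2,4]
  i=3: D_i=min(1*2^3,32)=8, bounds=[4,8]
  i=4: D_i=min(1*2^4,32)=16, bounds=[8,16]

Answer: [0,1] [1,2] [2,4] [4,8] [8,16]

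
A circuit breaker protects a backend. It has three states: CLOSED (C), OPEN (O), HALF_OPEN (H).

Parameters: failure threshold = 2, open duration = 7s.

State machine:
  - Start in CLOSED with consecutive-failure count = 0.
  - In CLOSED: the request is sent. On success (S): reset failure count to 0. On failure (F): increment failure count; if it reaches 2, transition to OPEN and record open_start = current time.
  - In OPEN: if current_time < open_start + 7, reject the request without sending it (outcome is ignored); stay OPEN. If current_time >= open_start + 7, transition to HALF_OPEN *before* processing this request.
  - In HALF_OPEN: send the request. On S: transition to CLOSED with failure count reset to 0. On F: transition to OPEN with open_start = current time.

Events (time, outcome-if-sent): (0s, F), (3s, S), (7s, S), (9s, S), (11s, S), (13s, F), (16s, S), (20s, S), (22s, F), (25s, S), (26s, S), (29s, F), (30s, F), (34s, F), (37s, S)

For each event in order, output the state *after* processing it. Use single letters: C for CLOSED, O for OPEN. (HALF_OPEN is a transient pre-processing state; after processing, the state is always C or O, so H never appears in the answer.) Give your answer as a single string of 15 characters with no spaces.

State after each event:
  event#1 t=0s outcome=F: state=CLOSED
  event#2 t=3s outcome=S: state=CLOSED
  event#3 t=7s outcome=S: state=CLOSED
  event#4 t=9s outcome=S: state=CLOSED
  event#5 t=11s outcome=S: state=CLOSED
  event#6 t=13s outcome=F: state=CLOSED
  event#7 t=16s outcome=S: state=CLOSED
  event#8 t=20s outcome=S: state=CLOSED
  event#9 t=22s outcome=F: state=CLOSED
  event#10 t=25s outcome=S: state=CLOSED
  event#11 t=26s outcome=S: state=CLOSED
  event#12 t=29s outcome=F: state=CLOSED
  event#13 t=30s outcome=F: state=OPEN
  event#14 t=34s outcome=F: state=OPEN
  event#15 t=37s outcome=S: state=CLOSED

Answer: CCCCCCCCCCCCOOC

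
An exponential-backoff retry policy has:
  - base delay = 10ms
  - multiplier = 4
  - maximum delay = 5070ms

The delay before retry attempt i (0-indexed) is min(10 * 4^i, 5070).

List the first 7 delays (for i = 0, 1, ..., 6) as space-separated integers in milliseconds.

Computing each delay:
  i=0: min(10*4^0, 5070) = 10
  i=1: min(10*4^1, 5070) = 40
  i=2: min(10*4^2, 5070) = 160
  i=3: min(10*4^3, 5070) = 640
  i=4: min(10*4^4, 5070) = 2560
  i=5: min(10*4^5, 5070) = 5070
  i=6: min(10*4^6, 5070) = 5070

Answer: 10 40 160 640 2560 5070 5070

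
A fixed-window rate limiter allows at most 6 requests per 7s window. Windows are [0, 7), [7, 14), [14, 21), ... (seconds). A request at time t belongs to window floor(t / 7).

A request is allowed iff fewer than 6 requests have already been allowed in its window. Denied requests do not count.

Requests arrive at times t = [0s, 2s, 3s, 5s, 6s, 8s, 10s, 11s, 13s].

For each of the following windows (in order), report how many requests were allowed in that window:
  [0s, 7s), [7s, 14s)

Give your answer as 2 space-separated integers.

Answer: 5 4

Derivation:
Processing requests:
  req#1 t=0s (window 0): ALLOW
  req#2 t=2s (window 0): ALLOW
  req#3 t=3s (window 0): ALLOW
  req#4 t=5s (window 0): ALLOW
  req#5 t=6s (window 0): ALLOW
  req#6 t=8s (window 1): ALLOW
  req#7 t=10s (window 1): ALLOW
  req#8 t=11s (window 1): ALLOW
  req#9 t=13s (window 1): ALLOW

Allowed counts by window: 5 4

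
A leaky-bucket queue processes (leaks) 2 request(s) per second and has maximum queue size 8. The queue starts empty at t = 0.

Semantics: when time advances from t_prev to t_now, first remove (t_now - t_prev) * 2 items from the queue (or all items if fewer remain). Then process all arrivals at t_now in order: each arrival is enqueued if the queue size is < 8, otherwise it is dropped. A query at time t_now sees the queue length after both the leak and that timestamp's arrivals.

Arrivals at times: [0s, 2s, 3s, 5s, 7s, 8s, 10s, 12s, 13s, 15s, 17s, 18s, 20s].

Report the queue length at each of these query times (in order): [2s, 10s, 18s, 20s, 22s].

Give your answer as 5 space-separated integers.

Queue lengths at query times:
  query t=2s: backlog = 1
  query t=10s: backlog = 1
  query t=18s: backlog = 1
  query t=20s: backlog = 1
  query t=22s: backlog = 0

Answer: 1 1 1 1 0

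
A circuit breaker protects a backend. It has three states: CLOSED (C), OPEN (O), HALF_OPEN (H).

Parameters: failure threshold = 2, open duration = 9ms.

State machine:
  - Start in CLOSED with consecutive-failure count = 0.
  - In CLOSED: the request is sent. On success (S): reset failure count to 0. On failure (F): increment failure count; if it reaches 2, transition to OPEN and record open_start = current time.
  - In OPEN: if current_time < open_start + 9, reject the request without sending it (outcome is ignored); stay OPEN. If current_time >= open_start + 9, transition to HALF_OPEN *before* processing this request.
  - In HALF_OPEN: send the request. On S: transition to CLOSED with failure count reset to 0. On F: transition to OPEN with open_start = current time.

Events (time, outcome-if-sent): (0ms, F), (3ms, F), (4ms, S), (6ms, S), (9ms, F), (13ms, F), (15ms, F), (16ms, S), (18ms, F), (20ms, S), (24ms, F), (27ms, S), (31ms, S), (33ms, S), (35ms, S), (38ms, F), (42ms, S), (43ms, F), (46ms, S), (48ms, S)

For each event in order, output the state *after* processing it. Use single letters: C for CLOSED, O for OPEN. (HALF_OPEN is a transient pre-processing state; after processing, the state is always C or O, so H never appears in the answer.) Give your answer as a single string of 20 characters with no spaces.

Answer: COOOOOOOOOOOOCCCCCCC

Derivation:
State after each event:
  event#1 t=0ms outcome=F: state=CLOSED
  event#2 t=3ms outcome=F: state=OPEN
  event#3 t=4ms outcome=S: state=OPEN
  event#4 t=6ms outcome=S: state=OPEN
  event#5 t=9ms outcome=F: state=OPEN
  event#6 t=13ms outcome=F: state=OPEN
  event#7 t=15ms outcome=F: state=OPEN
  event#8 t=16ms outcome=S: state=OPEN
  event#9 t=18ms outcome=F: state=OPEN
  event#10 t=20ms outcome=S: state=OPEN
  event#11 t=24ms outcome=F: state=OPEN
  event#12 t=27ms outcome=S: state=OPEN
  event#13 t=31ms outcome=S: state=OPEN
  event#14 t=33ms outcome=S: state=CLOSED
  event#15 t=35ms outcome=S: state=CLOSED
  event#16 t=38ms outcome=F: state=CLOSED
  event#17 t=42ms outcome=S: state=CLOSED
  event#18 t=43ms outcome=F: state=CLOSED
  event#19 t=46ms outcome=S: state=CLOSED
  event#20 t=48ms outcome=S: state=CLOSED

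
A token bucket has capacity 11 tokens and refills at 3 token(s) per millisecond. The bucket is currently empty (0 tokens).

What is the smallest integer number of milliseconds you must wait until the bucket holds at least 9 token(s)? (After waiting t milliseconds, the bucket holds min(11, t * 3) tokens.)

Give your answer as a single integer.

Need t * 3 >= 9, so t >= 9/3.
Smallest integer t = ceil(9/3) = 3.

Answer: 3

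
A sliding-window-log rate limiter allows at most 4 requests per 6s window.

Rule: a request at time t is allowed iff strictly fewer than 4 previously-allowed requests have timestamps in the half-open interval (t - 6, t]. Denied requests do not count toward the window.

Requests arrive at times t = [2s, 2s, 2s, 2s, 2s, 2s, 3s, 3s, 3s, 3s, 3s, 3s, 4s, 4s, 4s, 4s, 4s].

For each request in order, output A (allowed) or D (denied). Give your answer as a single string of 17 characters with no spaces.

Tracking allowed requests in the window:
  req#1 t=2s: ALLOW
  req#2 t=2s: ALLOW
  req#3 t=2s: ALLOW
  req#4 t=2s: ALLOW
  req#5 t=2s: DENY
  req#6 t=2s: DENY
  req#7 t=3s: DENY
  req#8 t=3s: DENY
  req#9 t=3s: DENY
  req#10 t=3s: DENY
  req#11 t=3s: DENY
  req#12 t=3s: DENY
  req#13 t=4s: DENY
  req#14 t=4s: DENY
  req#15 t=4s: DENY
  req#16 t=4s: DENY
  req#17 t=4s: DENY

Answer: AAAADDDDDDDDDDDDD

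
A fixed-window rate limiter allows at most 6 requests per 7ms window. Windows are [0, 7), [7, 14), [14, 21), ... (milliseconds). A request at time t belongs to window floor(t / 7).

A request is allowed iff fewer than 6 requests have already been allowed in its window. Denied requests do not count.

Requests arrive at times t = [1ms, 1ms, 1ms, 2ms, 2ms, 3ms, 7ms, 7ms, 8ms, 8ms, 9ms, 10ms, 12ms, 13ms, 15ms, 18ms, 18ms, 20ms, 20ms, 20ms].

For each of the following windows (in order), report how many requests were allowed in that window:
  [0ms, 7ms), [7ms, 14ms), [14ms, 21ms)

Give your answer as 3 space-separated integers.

Processing requests:
  req#1 t=1ms (window 0): ALLOW
  req#2 t=1ms (window 0): ALLOW
  req#3 t=1ms (window 0): ALLOW
  req#4 t=2ms (window 0): ALLOW
  req#5 t=2ms (window 0): ALLOW
  req#6 t=3ms (window 0): ALLOW
  req#7 t=7ms (window 1): ALLOW
  req#8 t=7ms (window 1): ALLOW
  req#9 t=8ms (window 1): ALLOW
  req#10 t=8ms (window 1): ALLOW
  req#11 t=9ms (window 1): ALLOW
  req#12 t=10ms (window 1): ALLOW
  req#13 t=12ms (window 1): DENY
  req#14 t=13ms (window 1): DENY
  req#15 t=15ms (window 2): ALLOW
  req#16 t=18ms (window 2): ALLOW
  req#17 t=18ms (window 2): ALLOW
  req#18 t=20ms (window 2): ALLOW
  req#19 t=20ms (window 2): ALLOW
  req#20 t=20ms (window 2): ALLOW

Allowed counts by window: 6 6 6

Answer: 6 6 6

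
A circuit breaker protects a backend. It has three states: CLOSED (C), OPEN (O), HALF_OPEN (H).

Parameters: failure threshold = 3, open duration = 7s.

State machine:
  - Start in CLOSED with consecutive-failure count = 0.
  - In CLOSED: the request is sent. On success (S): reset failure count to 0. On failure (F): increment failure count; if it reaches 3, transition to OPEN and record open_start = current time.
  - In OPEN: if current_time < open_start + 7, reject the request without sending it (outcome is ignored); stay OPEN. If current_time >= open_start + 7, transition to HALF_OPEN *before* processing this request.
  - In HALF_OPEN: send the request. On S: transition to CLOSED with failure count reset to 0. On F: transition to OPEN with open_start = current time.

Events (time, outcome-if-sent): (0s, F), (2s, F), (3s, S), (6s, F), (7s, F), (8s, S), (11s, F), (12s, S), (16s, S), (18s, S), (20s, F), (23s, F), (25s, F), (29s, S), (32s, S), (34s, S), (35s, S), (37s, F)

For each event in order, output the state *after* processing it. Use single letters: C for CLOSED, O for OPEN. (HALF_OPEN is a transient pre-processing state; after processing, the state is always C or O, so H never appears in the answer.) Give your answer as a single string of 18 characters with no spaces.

State after each event:
  event#1 t=0s outcome=F: state=CLOSED
  event#2 t=2s outcome=F: state=CLOSED
  event#3 t=3s outcome=S: state=CLOSED
  event#4 t=6s outcome=F: state=CLOSED
  event#5 t=7s outcome=F: state=CLOSED
  event#6 t=8s outcome=S: state=CLOSED
  event#7 t=11s outcome=F: state=CLOSED
  event#8 t=12s outcome=S: state=CLOSED
  event#9 t=16s outcome=S: state=CLOSED
  event#10 t=18s outcome=S: state=CLOSED
  event#11 t=20s outcome=F: state=CLOSED
  event#12 t=23s outcome=F: state=CLOSED
  event#13 t=25s outcome=F: state=OPEN
  event#14 t=29s outcome=S: state=OPEN
  event#15 t=32s outcome=S: state=CLOSED
  event#16 t=34s outcome=S: state=CLOSED
  event#17 t=35s outcome=S: state=CLOSED
  event#18 t=37s outcome=F: state=CLOSED

Answer: CCCCCCCCCCCCOOCCCC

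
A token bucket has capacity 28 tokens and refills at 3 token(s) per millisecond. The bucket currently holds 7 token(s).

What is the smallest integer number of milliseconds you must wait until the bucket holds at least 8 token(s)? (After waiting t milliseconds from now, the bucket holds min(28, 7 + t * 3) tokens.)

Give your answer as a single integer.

Answer: 1

Derivation:
Need 7 + t * 3 >= 8, so t >= 1/3.
Smallest integer t = ceil(1/3) = 1.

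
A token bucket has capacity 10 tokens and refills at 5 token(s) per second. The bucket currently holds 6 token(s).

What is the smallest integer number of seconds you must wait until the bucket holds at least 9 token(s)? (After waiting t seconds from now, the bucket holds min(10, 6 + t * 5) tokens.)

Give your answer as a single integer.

Answer: 1

Derivation:
Need 6 + t * 5 >= 9, so t >= 3/5.
Smallest integer t = ceil(3/5) = 1.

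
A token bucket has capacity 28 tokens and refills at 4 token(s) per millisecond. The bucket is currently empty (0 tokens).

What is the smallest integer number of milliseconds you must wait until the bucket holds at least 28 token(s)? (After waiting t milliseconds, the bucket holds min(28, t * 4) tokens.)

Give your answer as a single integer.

Answer: 7

Derivation:
Need t * 4 >= 28, so t >= 28/4.
Smallest integer t = ceil(28/4) = 7.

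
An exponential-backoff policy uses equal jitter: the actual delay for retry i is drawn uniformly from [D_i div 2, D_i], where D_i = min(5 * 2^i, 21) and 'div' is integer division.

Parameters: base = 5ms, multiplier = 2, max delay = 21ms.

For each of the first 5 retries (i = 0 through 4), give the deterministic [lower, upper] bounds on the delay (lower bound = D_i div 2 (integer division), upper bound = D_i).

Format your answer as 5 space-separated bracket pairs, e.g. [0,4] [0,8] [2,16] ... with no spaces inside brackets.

Answer: [2,5] [5,10] [10,20] [10,21] [10,21]

Derivation:
Computing bounds per retry:
  i=0: D_i=min(5*2^0,21)=5, bounds=[2,5]
  i=1: D_i=min(5*2^1,21)=10, bounds=[5,10]
  i=2: D_i=min(5*2^2,21)=20, bounds=[10,20]
  i=3: D_i=min(5*2^3,21)=21, bounds=[10,21]
  i=4: D_i=min(5*2^4,21)=21, bounds=[10,21]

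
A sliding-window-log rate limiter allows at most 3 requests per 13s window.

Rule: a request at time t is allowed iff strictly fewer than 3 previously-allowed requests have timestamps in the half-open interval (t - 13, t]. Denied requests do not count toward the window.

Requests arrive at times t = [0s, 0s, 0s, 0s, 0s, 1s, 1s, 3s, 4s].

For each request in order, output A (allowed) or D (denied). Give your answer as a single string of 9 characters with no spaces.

Tracking allowed requests in the window:
  req#1 t=0s: ALLOW
  req#2 t=0s: ALLOW
  req#3 t=0s: ALLOW
  req#4 t=0s: DENY
  req#5 t=0s: DENY
  req#6 t=1s: DENY
  req#7 t=1s: DENY
  req#8 t=3s: DENY
  req#9 t=4s: DENY

Answer: AAADDDDDD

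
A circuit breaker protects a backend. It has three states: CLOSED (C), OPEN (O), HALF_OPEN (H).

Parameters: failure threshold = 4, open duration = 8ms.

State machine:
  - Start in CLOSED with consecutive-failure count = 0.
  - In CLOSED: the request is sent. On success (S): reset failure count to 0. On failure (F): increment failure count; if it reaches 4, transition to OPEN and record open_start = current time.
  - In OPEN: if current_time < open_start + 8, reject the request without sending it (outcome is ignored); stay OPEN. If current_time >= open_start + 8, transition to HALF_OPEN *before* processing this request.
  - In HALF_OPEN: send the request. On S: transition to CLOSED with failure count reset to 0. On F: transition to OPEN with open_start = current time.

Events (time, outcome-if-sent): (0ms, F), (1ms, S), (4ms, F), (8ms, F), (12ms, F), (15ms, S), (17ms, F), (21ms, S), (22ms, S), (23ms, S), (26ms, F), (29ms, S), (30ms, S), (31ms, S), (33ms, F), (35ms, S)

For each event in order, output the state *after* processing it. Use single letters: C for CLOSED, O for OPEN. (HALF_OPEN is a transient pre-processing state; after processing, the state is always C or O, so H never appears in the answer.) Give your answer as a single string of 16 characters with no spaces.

State after each event:
  event#1 t=0ms outcome=F: state=CLOSED
  event#2 t=1ms outcome=S: state=CLOSED
  event#3 t=4ms outcome=F: state=CLOSED
  event#4 t=8ms outcome=F: state=CLOSED
  event#5 t=12ms outcome=F: state=CLOSED
  event#6 t=15ms outcome=S: state=CLOSED
  event#7 t=17ms outcome=F: state=CLOSED
  event#8 t=21ms outcome=S: state=CLOSED
  event#9 t=22ms outcome=S: state=CLOSED
  event#10 t=23ms outcome=S: state=CLOSED
  event#11 t=26ms outcome=F: state=CLOSED
  event#12 t=29ms outcome=S: state=CLOSED
  event#13 t=30ms outcome=S: state=CLOSED
  event#14 t=31ms outcome=S: state=CLOSED
  event#15 t=33ms outcome=F: state=CLOSED
  event#16 t=35ms outcome=S: state=CLOSED

Answer: CCCCCCCCCCCCCCCC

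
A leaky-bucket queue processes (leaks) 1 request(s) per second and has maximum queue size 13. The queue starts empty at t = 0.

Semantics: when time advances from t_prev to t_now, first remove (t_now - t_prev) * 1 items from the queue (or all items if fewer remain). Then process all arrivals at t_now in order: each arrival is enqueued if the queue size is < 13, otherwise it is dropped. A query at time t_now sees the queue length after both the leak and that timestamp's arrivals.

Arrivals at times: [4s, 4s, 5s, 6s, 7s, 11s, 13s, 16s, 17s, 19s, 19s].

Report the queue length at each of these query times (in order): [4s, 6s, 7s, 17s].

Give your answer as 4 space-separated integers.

Queue lengths at query times:
  query t=4s: backlog = 2
  query t=6s: backlog = 2
  query t=7s: backlog = 2
  query t=17s: backlog = 1

Answer: 2 2 2 1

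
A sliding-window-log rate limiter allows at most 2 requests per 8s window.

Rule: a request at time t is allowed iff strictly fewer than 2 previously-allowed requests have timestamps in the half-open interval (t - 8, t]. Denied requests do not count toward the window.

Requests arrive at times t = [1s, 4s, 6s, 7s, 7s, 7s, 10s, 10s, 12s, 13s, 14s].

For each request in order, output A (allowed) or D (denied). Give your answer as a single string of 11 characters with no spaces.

Answer: AADDDDADADD

Derivation:
Tracking allowed requests in the window:
  req#1 t=1s: ALLOW
  req#2 t=4s: ALLOW
  req#3 t=6s: DENY
  req#4 t=7s: DENY
  req#5 t=7s: DENY
  req#6 t=7s: DENY
  req#7 t=10s: ALLOW
  req#8 t=10s: DENY
  req#9 t=12s: ALLOW
  req#10 t=13s: DENY
  req#11 t=14s: DENY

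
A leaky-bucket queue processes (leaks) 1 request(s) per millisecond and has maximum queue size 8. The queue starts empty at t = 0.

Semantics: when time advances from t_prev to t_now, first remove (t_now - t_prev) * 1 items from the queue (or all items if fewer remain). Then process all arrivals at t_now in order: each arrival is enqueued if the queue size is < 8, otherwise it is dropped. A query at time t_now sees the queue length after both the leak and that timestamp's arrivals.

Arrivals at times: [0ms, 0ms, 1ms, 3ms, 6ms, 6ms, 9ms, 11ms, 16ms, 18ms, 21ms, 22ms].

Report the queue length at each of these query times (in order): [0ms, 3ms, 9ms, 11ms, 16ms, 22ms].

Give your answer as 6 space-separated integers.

Answer: 2 1 1 1 1 1

Derivation:
Queue lengths at query times:
  query t=0ms: backlog = 2
  query t=3ms: backlog = 1
  query t=9ms: backlog = 1
  query t=11ms: backlog = 1
  query t=16ms: backlog = 1
  query t=22ms: backlog = 1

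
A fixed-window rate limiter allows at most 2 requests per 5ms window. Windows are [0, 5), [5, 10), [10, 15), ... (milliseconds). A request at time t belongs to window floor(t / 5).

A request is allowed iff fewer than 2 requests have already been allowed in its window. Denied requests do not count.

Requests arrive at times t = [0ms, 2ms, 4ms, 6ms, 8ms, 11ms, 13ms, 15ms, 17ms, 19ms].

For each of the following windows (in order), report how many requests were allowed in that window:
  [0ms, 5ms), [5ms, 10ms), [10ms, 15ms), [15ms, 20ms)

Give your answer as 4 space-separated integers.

Processing requests:
  req#1 t=0ms (window 0): ALLOW
  req#2 t=2ms (window 0): ALLOW
  req#3 t=4ms (window 0): DENY
  req#4 t=6ms (window 1): ALLOW
  req#5 t=8ms (window 1): ALLOW
  req#6 t=11ms (window 2): ALLOW
  req#7 t=13ms (window 2): ALLOW
  req#8 t=15ms (window 3): ALLOW
  req#9 t=17ms (window 3): ALLOW
  req#10 t=19ms (window 3): DENY

Allowed counts by window: 2 2 2 2

Answer: 2 2 2 2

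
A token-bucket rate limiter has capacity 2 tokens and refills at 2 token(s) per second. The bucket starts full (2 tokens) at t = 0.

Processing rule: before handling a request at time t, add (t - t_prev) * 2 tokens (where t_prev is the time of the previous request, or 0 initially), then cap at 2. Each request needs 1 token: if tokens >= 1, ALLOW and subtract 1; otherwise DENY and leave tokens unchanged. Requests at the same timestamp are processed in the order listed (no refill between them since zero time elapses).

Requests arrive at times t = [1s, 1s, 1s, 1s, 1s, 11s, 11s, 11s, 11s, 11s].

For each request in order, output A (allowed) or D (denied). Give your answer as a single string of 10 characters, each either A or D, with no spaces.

Answer: AADDDAADDD

Derivation:
Simulating step by step:
  req#1 t=1s: ALLOW
  req#2 t=1s: ALLOW
  req#3 t=1s: DENY
  req#4 t=1s: DENY
  req#5 t=1s: DENY
  req#6 t=11s: ALLOW
  req#7 t=11s: ALLOW
  req#8 t=11s: DENY
  req#9 t=11s: DENY
  req#10 t=11s: DENY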